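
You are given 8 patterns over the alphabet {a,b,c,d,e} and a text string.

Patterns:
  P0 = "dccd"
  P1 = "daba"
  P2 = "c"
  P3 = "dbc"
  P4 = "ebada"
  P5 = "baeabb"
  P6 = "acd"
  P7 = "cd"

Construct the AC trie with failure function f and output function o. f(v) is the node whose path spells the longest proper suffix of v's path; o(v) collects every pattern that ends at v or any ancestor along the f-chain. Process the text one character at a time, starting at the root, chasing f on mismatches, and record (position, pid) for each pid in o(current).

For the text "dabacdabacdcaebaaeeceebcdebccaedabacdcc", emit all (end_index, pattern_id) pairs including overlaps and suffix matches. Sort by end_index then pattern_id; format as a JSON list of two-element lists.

Build:
Trie (insert patterns):
  n0 'ε': a→22 b→16 c→8 d→1 e→11
  n1 'd': a→5 b→9 c→2
  n2 'dc': c→3
  n3 'dcc': d→4
  n4 'dccd': ·  [P0 ends]
  n5 'da': b→6
  n6 'dab': a→7
  n7 'daba': ·  [P1 ends]
  n8 'c': d→25  [P2 ends]
  n9 'db': c→10
  n10 'dbc': ·  [P3 ends]
  n11 'e': b→12
  n12 'eb': a→13
  n13 'eba': d→14
  n14 'ebad': a→15
  n15 'ebada': ·  [P4 ends]
  n16 'b': a→17
  n17 'ba': e→18
  n18 'bae': a→19
  n19 'baea': b→20
  n20 'baeab': b→21
  n21 'baeabb': ·  [P5 ends]
  n22 'a': c→23
  n23 'ac': d→24
  n24 'acd': ·  [P6 ends]
  n25 'cd': ·  [P7 ends]

BFS fail/out derivation:
  fail(1) 'd': from fail(0)=0 chase 'd': 0 ⇒ 0;  out=∅∪out(0)=∅
  fail(8) 'c': from fail(0)=0 chase 'c': 0 ⇒ 0;  out={2}∪out(0)={2}
  fail(11) 'e': from fail(0)=0 chase 'e': 0 ⇒ 0;  out=∅∪out(0)=∅
  fail(16) 'b': from fail(0)=0 chase 'b': 0 ⇒ 0;  out=∅∪out(0)=∅
  fail(22) 'a': from fail(0)=0 chase 'a': 0 ⇒ 0;  out=∅∪out(0)=∅
  fail(2) 'dc': from fail(1)=0 chase 'c': 0 ⇒ 8;  out=∅∪out(8)={2}
  fail(5) 'da': from fail(1)=0 chase 'a': 0 ⇒ 22;  out=∅∪out(22)=∅
  fail(9) 'db': from fail(1)=0 chase 'b': 0 ⇒ 16;  out=∅∪out(16)=∅
  fail(12) 'eb': from fail(11)=0 chase 'b': 0 ⇒ 16;  out=∅∪out(16)=∅
  fail(17) 'ba': from fail(16)=0 chase 'a': 0 ⇒ 22;  out=∅∪out(22)=∅
  fail(23) 'ac': from fail(22)=0 chase 'c': 0 ⇒ 8;  out=∅∪out(8)={2}
  fail(25) 'cd': from fail(8)=0 chase 'd': 0 ⇒ 1;  out={7}∪out(1)={7}
  fail(3) 'dcc': from fail(2)=8 chase 'c': 8→0 ⇒ 8;  out=∅∪out(8)={2}
  fail(6) 'dab': from fail(5)=22 chase 'b': 22→0 ⇒ 16;  out=∅∪out(16)=∅
  fail(10) 'dbc': from fail(9)=16 chase 'c': 16→0 ⇒ 8;  out={3}∪out(8)={2,3}
  fail(13) 'eba': from fail(12)=16 chase 'a': 16 ⇒ 17;  out=∅∪out(17)=∅
  fail(18) 'bae': from fail(17)=22 chase 'e': 22→0 ⇒ 11;  out=∅∪out(11)=∅
  fail(24) 'acd': from fail(23)=8 chase 'd': 8 ⇒ 25;  out={6}∪out(25)={6,7}
  fail(4) 'dccd': from fail(3)=8 chase 'd': 8 ⇒ 25;  out={0}∪out(25)={0,7}
  fail(7) 'daba': from fail(6)=16 chase 'a': 16 ⇒ 17;  out={1}∪out(17)={1}
  fail(14) 'ebad': from fail(13)=17 chase 'd': 17→22→0 ⇒ 1;  out=∅∪out(1)=∅
  fail(19) 'baea': from fail(18)=11 chase 'a': 11→0 ⇒ 22;  out=∅∪out(22)=∅
  fail(15) 'ebada': from fail(14)=1 chase 'a': 1 ⇒ 5;  out={4}∪out(5)={4}
  fail(20) 'baeab': from fail(19)=22 chase 'b': 22→0 ⇒ 16;  out=∅∪out(16)=∅
  fail(21) 'baeabb': from fail(20)=16 chase 'b': 16→0 ⇒ 16;  out={5}∪out(16)={5}

Run:
[0] read 'd'  n0⇒n1
[1] read 'a'  n1⇒n5
[2] read 'b'  n5⇒n6
[3] read 'a'  n6⇒n7  ** P1@[0:3]
[4] read 'c'  n7⇒n23 (via fail)  ** P2@[4:4]
[5] read 'd'  n23⇒n24  ** P6@[3:5],P7@[4:5]
[6] read 'a'  n24⇒n5 (via fail)
[7] read 'b'  n5⇒n6
[8] read 'a'  n6⇒n7  ** P1@[5:8]
[9] read 'c'  n7⇒n23 (via fail)  ** P2@[9:9]
[10] read 'd'  n23⇒n24  ** P6@[8:10],P7@[9:10]
[11] read 'c'  n24⇒n2 (via fail)  ** P2@[11:11]
[12] read 'a'  n2⇒n22 (via fail)
[13] read 'e'  n22⇒n11 (via fail)
[14] read 'b'  n11⇒n12
[15] read 'a'  n12⇒n13
[16] read 'a'  n13⇒n22 (via fail)
[17] read 'e'  n22⇒n11 (via fail)
[18] read 'e'  n11⇒n11 (via fail)
[19] read 'c'  n11⇒n8 (via fail)  ** P2@[19:19]
[20] read 'e'  n8⇒n11 (via fail)
[21] read 'e'  n11⇒n11 (via fail)
[22] read 'b'  n11⇒n12
[23] read 'c'  n12⇒n8 (via fail)  ** P2@[23:23]
[24] read 'd'  n8⇒n25  ** P7@[23:24]
[25] read 'e'  n25⇒n11 (via fail)
[26] read 'b'  n11⇒n12
[27] read 'c'  n12⇒n8 (via fail)  ** P2@[27:27]
[28] read 'c'  n8⇒n8 (via fail)  ** P2@[28:28]
[29] read 'a'  n8⇒n22 (via fail)
[30] read 'e'  n22⇒n11 (via fail)
[31] read 'd'  n11⇒n1 (via fail)
[32] read 'a'  n1⇒n5
[33] read 'b'  n5⇒n6
[34] read 'a'  n6⇒n7  ** P1@[31:34]
[35] read 'c'  n7⇒n23 (via fail)  ** P2@[35:35]
[36] read 'd'  n23⇒n24  ** P6@[34:36],P7@[35:36]
[37] read 'c'  n24⇒n2 (via fail)  ** P2@[37:37]
[38] read 'c'  n2⇒n3  ** P2@[38:38]

Matches: [[3,1],[4,2],[5,6],[5,7],[8,1],[9,2],[10,6],[10,7],[11,2],[19,2],[23,2],[24,7],[27,2],[28,2],[34,1],[35,2],[36,6],[36,7],[37,2],[38,2]]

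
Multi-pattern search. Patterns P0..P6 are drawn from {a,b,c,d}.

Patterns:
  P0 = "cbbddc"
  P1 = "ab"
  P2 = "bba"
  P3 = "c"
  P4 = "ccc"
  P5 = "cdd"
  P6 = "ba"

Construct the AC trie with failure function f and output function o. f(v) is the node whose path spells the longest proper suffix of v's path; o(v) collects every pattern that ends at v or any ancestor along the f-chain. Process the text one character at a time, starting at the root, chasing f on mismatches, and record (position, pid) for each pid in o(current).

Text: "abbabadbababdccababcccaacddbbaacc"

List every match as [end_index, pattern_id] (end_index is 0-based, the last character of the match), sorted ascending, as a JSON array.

Build automaton:
Trie nodes:
  0='ε' goto a→7 b→9 c→1
  1='c' goto b→2 c→12 d→14  ←P3
  2='cb' goto b→3
  3='cbb' goto d→4
  4='cbbd' goto d→5
  5='cbbdd' goto c→6
  6='cbbddc' goto ·  ←P0
  7='a' goto b→8
  8='ab' goto ·  ←P1
  9='b' goto a→16 b→10
  10='bb' goto a→11
  11='bba' goto ·  ←P2
  12='cc' goto c→13
  13='ccc' goto ·  ←P4
  14='cd' goto d→15
  15='cdd' goto ·  ←P5
  16='ba' goto ·  ←P6

Failure links (BFS by depth):
  n1('c'): parent n0 fail=0; on 'c' 0 → fail=0;  out {3}∪∅={3}
  n7('a'): parent n0 fail=0; on 'a' 0 → fail=0;  out ∅∪∅=∅
  n9('b'): parent n0 fail=0; on 'b' 0 → fail=0;  out ∅∪∅=∅
  n2('cb'): parent n1 fail=0; on 'b' 0 → fail=9;  out ∅∪∅=∅
  n8('ab'): parent n7 fail=0; on 'b' 0 → fail=9;  out {1}∪∅={1}
  n10('bb'): parent n9 fail=0; on 'b' 0 → fail=9;  out ∅∪∅=∅
  n12('cc'): parent n1 fail=0; on 'c' 0 → fail=1;  out ∅∪{3}={3}
  n14('cd'): parent n1 fail=0; on 'd' 0 → fail=0;  out ∅∪∅=∅
  n16('ba'): parent n9 fail=0; on 'a' 0 → fail=7;  out {6}∪∅={6}
  n3('cbb'): parent n2 fail=9; on 'b' 9 → fail=10;  out ∅∪∅=∅
  n11('bba'): parent n10 fail=9; on 'a' 9 → fail=16;  out {2}∪{6}={2,6}
  n13('ccc'): parent n12 fail=1; on 'c' 1 → fail=12;  out {4}∪{3}={3,4}
  n15('cdd'): parent n14 fail=0; on 'd' 0 → fail=0;  out {5}∪∅={5}
  n4('cbbd'): parent n3 fail=10; on 'd' 10→9→0 → fail=0;  out ∅∪∅=∅
  n5('cbbdd'): parent n4 fail=0; on 'd' 0 → fail=0;  out ∅∪∅=∅
  n6('cbbddc'): parent n5 fail=0; on 'c' 0 → fail=1;  out {0}∪{3}={0,3}

Text stream:
pos 0 'a': at 7
pos 1 'b': at 8  emit P1@[0:1]
pos 2 'b': at 10 (fail-walked)
pos 3 'a': at 11  emit P2@[1:3],P6@[2:3]
pos 4 'b': at 8 (fail-walked)  emit P1@[3:4]
pos 5 'a': at 16 (fail-walked)  emit P6@[4:5]
pos 6 'd': at 0 (fail-walked)
pos 7 'b': at 9
pos 8 'a': at 16  emit P6@[7:8]
pos 9 'b': at 8 (fail-walked)  emit P1@[8:9]
pos 10 'a': at 16 (fail-walked)  emit P6@[9:10]
pos 11 'b': at 8 (fail-walked)  emit P1@[10:11]
pos 12 'd': at 0 (fail-walked)
pos 13 'c': at 1  emit P3@[13:13]
pos 14 'c': at 12  emit P3@[14:14]
pos 15 'a': at 7 (fail-walked)
pos 16 'b': at 8  emit P1@[15:16]
pos 17 'a': at 16 (fail-walked)  emit P6@[16:17]
pos 18 'b': at 8 (fail-walked)  emit P1@[17:18]
pos 19 'c': at 1 (fail-walked)  emit P3@[19:19]
pos 20 'c': at 12  emit P3@[20:20]
pos 21 'c': at 13  emit P3@[21:21],P4@[19:21]
pos 22 'a': at 7 (fail-walked)
pos 23 'a': at 7 (fail-walked)
pos 24 'c': at 1 (fail-walked)  emit P3@[24:24]
pos 25 'd': at 14
pos 26 'd': at 15  emit P5@[24:26]
pos 27 'b': at 9 (fail-walked)
pos 28 'b': at 10
pos 29 'a': at 11  emit P2@[27:29],P6@[28:29]
pos 30 'a': at 7 (fail-walked)
pos 31 'c': at 1 (fail-walked)  emit P3@[31:31]
pos 32 'c': at 12  emit P3@[32:32]

Result: [[1,1],[3,2],[3,6],[4,1],[5,6],[8,6],[9,1],[10,6],[11,1],[13,3],[14,3],[16,1],[17,6],[18,1],[19,3],[20,3],[21,3],[21,4],[24,3],[26,5],[29,2],[29,6],[31,3],[32,3]]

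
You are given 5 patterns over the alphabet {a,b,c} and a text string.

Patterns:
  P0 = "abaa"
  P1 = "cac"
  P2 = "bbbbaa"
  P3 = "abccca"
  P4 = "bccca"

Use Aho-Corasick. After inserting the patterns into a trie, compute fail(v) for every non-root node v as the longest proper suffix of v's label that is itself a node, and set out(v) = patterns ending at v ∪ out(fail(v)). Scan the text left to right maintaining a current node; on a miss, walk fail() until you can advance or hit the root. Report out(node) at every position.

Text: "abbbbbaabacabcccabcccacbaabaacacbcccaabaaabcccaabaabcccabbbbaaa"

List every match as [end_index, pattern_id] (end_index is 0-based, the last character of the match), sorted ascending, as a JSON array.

Build:
Trie (insert patterns):
  n0 'ε': a→1 b→8 c→5
  n1 'a': b→2
  n2 'ab': a→3 c→14
  n3 'aba': a→4
  n4 'abaa': ·  [P0 ends]
  n5 'c': a→6
  n6 'ca': c→7
  n7 'cac': ·  [P1 ends]
  n8 'b': b→9 c→18
  n9 'bb': b→10
  n10 'bbb': b→11
  n11 'bbbb': a→12
  n12 'bbbba': a→13
  n13 'bbbbaa': ·  [P2 ends]
  n14 'abc': c→15
  n15 'abcc': c→16
  n16 'abccc': a→17
  n17 'abccca': ·  [P3 ends]
  n18 'bc': c→19
  n19 'bcc': c→20
  n20 'bccc': a→21
  n21 'bccca': ·  [P4 ends]

Failure links (BFS by depth):
  n1('a'): parent n0 fail=0; on 'a' 0 → fail=0;  out ∅∪∅=∅
  n5('c'): parent n0 fail=0; on 'c' 0 → fail=0;  out ∅∪∅=∅
  n8('b'): parent n0 fail=0; on 'b' 0 → fail=0;  out ∅∪∅=∅
  n2('ab'): parent n1 fail=0; on 'b' 0 → fail=8;  out ∅∪∅=∅
  n6('ca'): parent n5 fail=0; on 'a' 0 → fail=1;  out ∅∪∅=∅
  n9('bb'): parent n8 fail=0; on 'b' 0 → fail=8;  out ∅∪∅=∅
  n18('bc'): parent n8 fail=0; on 'c' 0 → fail=5;  out ∅∪∅=∅
  n3('aba'): parent n2 fail=8; on 'a' 8→0 → fail=1;  out ∅∪∅=∅
  n7('cac'): parent n6 fail=1; on 'c' 1→0 → fail=5;  out {1}∪∅={1}
  n10('bbb'): parent n9 fail=8; on 'b' 8 → fail=9;  out ∅∪∅=∅
  n14('abc'): parent n2 fail=8; on 'c' 8 → fail=18;  out ∅∪∅=∅
  n19('bcc'): parent n18 fail=5; on 'c' 5→0 → fail=5;  out ∅∪∅=∅
  n4('abaa'): parent n3 fail=1; on 'a' 1→0 → fail=1;  out {0}∪∅={0}
  n11('bbbb'): parent n10 fail=9; on 'b' 9 → fail=10;  out ∅∪∅=∅
  n15('abcc'): parent n14 fail=18; on 'c' 18 → fail=19;  out ∅∪∅=∅
  n20('bccc'): parent n19 fail=5; on 'c' 5→0 → fail=5;  out ∅∪∅=∅
  n12('bbbba'): parent n11 fail=10; on 'a' 10→9→8→0 → fail=1;  out ∅∪∅=∅
  n16('abccc'): parent n15 fail=19; on 'c' 19 → fail=20;  out ∅∪∅=∅
  n21('bccca'): parent n20 fail=5; on 'a' 5 → fail=6;  out {4}∪∅={4}
  n13('bbbbaa'): parent n12 fail=1; on 'a' 1→0 → fail=1;  out {2}∪∅={2}
  n17('abccca'): parent n16 fail=20; on 'a' 20 → fail=21;  out {3}∪{4}={3,4}

Text stream:
[0] read 'a'  n0⇒n1
[1] read 'b'  n1⇒n2
[2] read 'b'  n2⇒n9 (via fail)
[3] read 'b'  n9⇒n10
[4] read 'b'  n10⇒n11
[5] read 'b'  n11⇒n11 (via fail)
[6] read 'a'  n11⇒n12
[7] read 'a'  n12⇒n13  emit P2@[2:7]
[8] read 'b'  n13⇒n2 (via fail)
[9] read 'a'  n2⇒n3
[10] read 'c'  n3⇒n5 (via fail)
[11] read 'a'  n5⇒n6
[12] read 'b'  n6⇒n2 (via fail)
[13] read 'c'  n2⇒n14
[14] read 'c'  n14⇒n15
[15] read 'c'  n15⇒n16
[16] read 'a'  n16⇒n17  emit P3@[11:16],P4@[12:16]
[17] read 'b'  n17⇒n2 (via fail)
[18] read 'c'  n2⇒n14
[19] read 'c'  n14⇒n15
[20] read 'c'  n15⇒n16
[21] read 'a'  n16⇒n17  emit P3@[16:21],P4@[17:21]
[22] read 'c'  n17⇒n7 (via fail)  emit P1@[20:22]
[23] read 'b'  n7⇒n8 (via fail)
[24] read 'a'  n8⇒n1 (via fail)
[25] read 'a'  n1⇒n1 (via fail)
[26] read 'b'  n1⇒n2
[27] read 'a'  n2⇒n3
[28] read 'a'  n3⇒n4  emit P0@[25:28]
[29] read 'c'  n4⇒n5 (via fail)
[30] read 'a'  n5⇒n6
[31] read 'c'  n6⇒n7  emit P1@[29:31]
[32] read 'b'  n7⇒n8 (via fail)
[33] read 'c'  n8⇒n18
[34] read 'c'  n18⇒n19
[35] read 'c'  n19⇒n20
[36] read 'a'  n20⇒n21  emit P4@[32:36]
[37] read 'a'  n21⇒n1 (via fail)
[38] read 'b'  n1⇒n2
[39] read 'a'  n2⇒n3
[40] read 'a'  n3⇒n4  emit P0@[37:40]
[41] read 'a'  n4⇒n1 (via fail)
[42] read 'b'  n1⇒n2
[43] read 'c'  n2⇒n14
[44] read 'c'  n14⇒n15
[45] read 'c'  n15⇒n16
[46] read 'a'  n16⇒n17  emit P3@[41:46],P4@[42:46]
[47] read 'a'  n17⇒n1 (via fail)
[48] read 'b'  n1⇒n2
[49] read 'a'  n2⇒n3
[50] read 'a'  n3⇒n4  emit P0@[47:50]
[51] read 'b'  n4⇒n2 (via fail)
[52] read 'c'  n2⇒n14
[53] read 'c'  n14⇒n15
[54] read 'c'  n15⇒n16
[55] read 'a'  n16⇒n17  emit P3@[50:55],P4@[51:55]
[56] read 'b'  n17⇒n2 (via fail)
[57] read 'b'  n2⇒n9 (via fail)
[58] read 'b'  n9⇒n10
[59] read 'b'  n10⇒n11
[60] read 'a'  n11⇒n12
[61] read 'a'  n12⇒n13  emit P2@[56:61]
[62] read 'a'  n13⇒n1 (via fail)

All matches (sorted): [[7,2],[16,3],[16,4],[21,3],[21,4],[22,1],[28,0],[31,1],[36,4],[40,0],[46,3],[46,4],[50,0],[55,3],[55,4],[61,2]]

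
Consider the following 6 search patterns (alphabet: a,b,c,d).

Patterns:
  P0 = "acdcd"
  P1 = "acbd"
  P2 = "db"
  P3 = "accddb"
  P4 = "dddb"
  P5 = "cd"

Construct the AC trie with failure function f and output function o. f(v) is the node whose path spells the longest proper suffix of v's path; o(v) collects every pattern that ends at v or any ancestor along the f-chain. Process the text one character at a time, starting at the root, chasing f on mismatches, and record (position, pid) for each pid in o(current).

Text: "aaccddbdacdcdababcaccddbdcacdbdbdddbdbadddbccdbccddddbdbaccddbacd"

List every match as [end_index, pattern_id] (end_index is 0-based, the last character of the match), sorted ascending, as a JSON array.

Build automaton:
Trie nodes:
  0='ε' goto a→1 c→17 d→8
  1='a' goto c→2
  2='ac' goto b→6 c→10 d→3
  3='acd' goto c→4
  4='acdc' goto d→5
  5='acdcd' goto ·  [P0 ends]
  6='acb' goto d→7
  7='acbd' goto ·  [P1 ends]
  8='d' goto b→9 d→14
  9='db' goto ·  [P2 ends]
  10='acc' goto d→11
  11='accd' goto d→12
  12='accdd' goto b→13
  13='accddb' goto ·  [P3 ends]
  14='dd' goto d→15
  15='ddd' goto b→16
  16='dddb' goto ·  [P4 ends]
  17='c' goto d→18
  18='cd' goto ·  [P5 ends]

BFS fail/out derivation:
  fail(1) 'a': from fail(0)=0 chase 'a': 0 ⇒ 0;  out=∅∪out(0)=∅
  fail(8) 'd': from fail(0)=0 chase 'd': 0 ⇒ 0;  out=∅∪out(0)=∅
  fail(17) 'c': from fail(0)=0 chase 'c': 0 ⇒ 0;  out=∅∪out(0)=∅
  fail(2) 'ac': from fail(1)=0 chase 'c': 0 ⇒ 17;  out=∅∪out(17)=∅
  fail(9) 'db': from fail(8)=0 chase 'b': 0 ⇒ 0;  out={2}∪out(0)={2}
  fail(14) 'dd': from fail(8)=0 chase 'd': 0 ⇒ 8;  out=∅∪out(8)=∅
  fail(18) 'cd': from fail(17)=0 chase 'd': 0 ⇒ 8;  out={5}∪out(8)={5}
  fail(3) 'acd': from fail(2)=17 chase 'd': 17 ⇒ 18;  out=∅∪out(18)={5}
  fail(6) 'acb': from fail(2)=17 chase 'b': 17→0 ⇒ 0;  out=∅∪out(0)=∅
  fail(10) 'acc': from fail(2)=17 chase 'c': 17→0 ⇒ 17;  out=∅∪out(17)=∅
  fail(15) 'ddd': from fail(14)=8 chase 'd': 8 ⇒ 14;  out=∅∪out(14)=∅
  fail(4) 'acdc': from fail(3)=18 chase 'c': 18→8→0 ⇒ 17;  out=∅∪out(17)=∅
  fail(7) 'acbd': from fail(6)=0 chase 'd': 0 ⇒ 8;  out={1}∪out(8)={1}
  fail(11) 'accd': from fail(10)=17 chase 'd': 17 ⇒ 18;  out=∅∪out(18)={5}
  fail(16) 'dddb': from fail(15)=14 chase 'b': 14→8 ⇒ 9;  out={4}∪out(9)={2,4}
  fail(5) 'acdcd': from fail(4)=17 chase 'd': 17 ⇒ 18;  out={0}∪out(18)={0,5}
  fail(12) 'accdd': from fail(11)=18 chase 'd': 18→8 ⇒ 14;  out=∅∪out(14)=∅
  fail(13) 'accddb': from fail(12)=14 chase 'b': 14→8 ⇒ 9;  out={3}∪out(9)={2,3}

Scan:
[0] read 'a'  n0⇒n1
[1] read 'a'  n1⇒n1 ·f
[2] read 'c'  n1⇒n2
[3] read 'c'  n2⇒n10
[4] read 'd'  n10⇒n11  emit P5@[3:4]
[5] read 'd'  n11⇒n12
[6] read 'b'  n12⇒n13  emit P2@[5:6],P3@[1:6]
[7] read 'd'  n13⇒n8 ·f
[8] read 'a'  n8⇒n1 ·f
[9] read 'c'  n1⇒n2
[10] read 'd'  n2⇒n3  emit P5@[9:10]
[11] read 'c'  n3⇒n4
[12] read 'd'  n4⇒n5  emit P0@[8:12],P5@[11:12]
[13] read 'a'  n5⇒n1 ·f
[14] read 'b'  n1⇒n0 ·f
[15] read 'a'  n0⇒n1
[16] read 'b'  n1⇒n0 ·f
[17] read 'c'  n0⇒n17
[18] read 'a'  n17⇒n1 ·f
[19] read 'c'  n1⇒n2
[20] read 'c'  n2⇒n10
[21] read 'd'  n10⇒n11  emit P5@[20:21]
[22] read 'd'  n11⇒n12
[23] read 'b'  n12⇒n13  emit P2@[22:23],P3@[18:23]
[24] read 'd'  n13⇒n8 ·f
[25] read 'c'  n8⇒n17 ·f
[26] read 'a'  n17⇒n1 ·f
[27] read 'c'  n1⇒n2
[28] read 'd'  n2⇒n3  emit P5@[27:28]
[29] read 'b'  n3⇒n9 ·f  emit P2@[28:29]
[30] read 'd'  n9⇒n8 ·f
[31] read 'b'  n8⇒n9  emit P2@[30:31]
[32] read 'd'  n9⇒n8 ·f
[33] read 'd'  n8⇒n14
[34] read 'd'  n14⇒n15
[35] read 'b'  n15⇒n16  emit P2@[34:35],P4@[32:35]
[36] read 'd'  n16⇒n8 ·f
[37] read 'b'  n8⇒n9  emit P2@[36:37]
[38] read 'a'  n9⇒n1 ·f
[39] read 'd'  n1⇒n8 ·f
[40] read 'd'  n8⇒n14
[41] read 'd'  n14⇒n15
[42] read 'b'  n15⇒n16  emit P2@[41:42],P4@[39:42]
[43] read 'c'  n16⇒n17 ·f
[44] read 'c'  n17⇒n17 ·f
[45] read 'd'  n17⇒n18  emit P5@[44:45]
[46] read 'b'  n18⇒n9 ·f  emit P2@[45:46]
[47] read 'c'  n9⇒n17 ·f
[48] read 'c'  n17⇒n17 ·f
[49] read 'd'  n17⇒n18  emit P5@[48:49]
[50] read 'd'  n18⇒n14 ·f
[51] read 'd'  n14⇒n15
[52] read 'd'  n15⇒n15 ·f
[53] read 'b'  n15⇒n16  emit P2@[52:53],P4@[50:53]
[54] read 'd'  n16⇒n8 ·f
[55] read 'b'  n8⇒n9  emit P2@[54:55]
[56] read 'a'  n9⇒n1 ·f
[57] read 'c'  n1⇒n2
[58] read 'c'  n2⇒n10
[59] read 'd'  n10⇒n11  emit P5@[58:59]
[60] read 'd'  n11⇒n12
[61] read 'b'  n12⇒n13  emit P2@[60:61],P3@[56:61]
[62] read 'a'  n13⇒n1 ·f
[63] read 'c'  n1⇒n2
[64] read 'd'  n2⇒n3  emit P5@[63:64]

Result: [[4,5],[6,2],[6,3],[10,5],[12,0],[12,5],[21,5],[23,2],[23,3],[28,5],[29,2],[31,2],[35,2],[35,4],[37,2],[42,2],[42,4],[45,5],[46,2],[49,5],[53,2],[53,4],[55,2],[59,5],[61,2],[61,3],[64,5]]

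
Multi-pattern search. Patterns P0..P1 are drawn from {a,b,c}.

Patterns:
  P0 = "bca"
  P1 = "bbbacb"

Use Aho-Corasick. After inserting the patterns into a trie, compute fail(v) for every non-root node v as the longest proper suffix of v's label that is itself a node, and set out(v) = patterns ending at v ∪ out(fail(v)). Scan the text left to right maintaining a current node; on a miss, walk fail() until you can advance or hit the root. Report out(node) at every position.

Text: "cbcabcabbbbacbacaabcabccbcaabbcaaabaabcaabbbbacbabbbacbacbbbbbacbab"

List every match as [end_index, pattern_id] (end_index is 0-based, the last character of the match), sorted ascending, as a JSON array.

Build:
Trie nodes:
  n0 'ε': b→1
  n1 'b': b→4 c→2
  n2 'bc': a→3
  n3 'bca': ·  [P0 ends]
  n4 'bb': b→5
  n5 'bbb': a→6
  n6 'bbba': c→7
  n7 'bbbac': b→8
  n8 'bbbacb': ·  [P1 ends]

BFS fail/out derivation:
  fail(1) 'b': from fail(0)=0 chase 'b': 0 ⇒ 0;  out=∅∪out(0)=∅
  fail(2) 'bc': from fail(1)=0 chase 'c': 0 ⇒ 0;  out=∅∪out(0)=∅
  fail(4) 'bb': from fail(1)=0 chase 'b': 0 ⇒ 1;  out=∅∪out(1)=∅
  fail(3) 'bca': from fail(2)=0 chase 'a': 0 ⇒ 0;  out={0}∪out(0)={0}
  fail(5) 'bbb': from fail(4)=1 chase 'b': 1 ⇒ 4;  out=∅∪out(4)=∅
  fail(6) 'bbba': from fail(5)=4 chase 'a': 4→1→0 ⇒ 0;  out=∅∪out(0)=∅
  fail(7) 'bbbac': from fail(6)=0 chase 'c': 0 ⇒ 0;  out=∅∪out(0)=∅
  fail(8) 'bbbacb': from fail(7)=0 chase 'b': 0 ⇒ 1;  out={1}∪out(1)={1}

Scan:
[0] read 'c'  n0⇒n0
[1] read 'b'  n0⇒n1
[2] read 'c'  n1⇒n2
[3] read 'a'  n2⇒n3  ** P0@[1:3]
[4] read 'b'  n3⇒n1 (fail-walked)
[5] read 'c'  n1⇒n2
[6] read 'a'  n2⇒n3  ** P0@[4:6]
[7] read 'b'  n3⇒n1 (fail-walked)
[8] read 'b'  n1⇒n4
[9] read 'b'  n4⇒n5
[10] read 'b'  n5⇒n5 (fail-walked)
[11] read 'a'  n5⇒n6
[12] read 'c'  n6⇒n7
[13] read 'b'  n7⇒n8  ** P1@[8:13]
[14] read 'a'  n8⇒n0 (fail-walked)
[15] read 'c'  n0⇒n0
[16] read 'a'  n0⇒n0
[17] read 'a'  n0⇒n0
[18] read 'b'  n0⇒n1
[19] read 'c'  n1⇒n2
[20] read 'a'  n2⇒n3  ** P0@[18:20]
[21] read 'b'  n3⇒n1 (fail-walked)
[22] read 'c'  n1⇒n2
[23] read 'c'  n2⇒n0 (fail-walked)
[24] read 'b'  n0⇒n1
[25] read 'c'  n1⇒n2
[26] read 'a'  n2⇒n3  ** P0@[24:26]
[27] read 'a'  n3⇒n0 (fail-walked)
[28] read 'b'  n0⇒n1
[29] read 'b'  n1⇒n4
[30] read 'c'  n4⇒n2 (fail-walked)
[31] read 'a'  n2⇒n3  ** P0@[29:31]
[32] read 'a'  n3⇒n0 (fail-walked)
[33] read 'a'  n0⇒n0
[34] read 'b'  n0⇒n1
[35] read 'a'  n1⇒n0 (fail-walked)
[36] read 'a'  n0⇒n0
[37] read 'b'  n0⇒n1
[38] read 'c'  n1⇒n2
[39] read 'a'  n2⇒n3  ** P0@[37:39]
[40] read 'a'  n3⇒n0 (fail-walked)
[41] read 'b'  n0⇒n1
[42] read 'b'  n1⇒n4
[43] read 'b'  n4⇒n5
[44] read 'b'  n5⇒n5 (fail-walked)
[45] read 'a'  n5⇒n6
[46] read 'c'  n6⇒n7
[47] read 'b'  n7⇒n8  ** P1@[42:47]
[48] read 'a'  n8⇒n0 (fail-walked)
[49] read 'b'  n0⇒n1
[50] read 'b'  n1⇒n4
[51] read 'b'  n4⇒n5
[52] read 'a'  n5⇒n6
[53] read 'c'  n6⇒n7
[54] read 'b'  n7⇒n8  ** P1@[49:54]
[55] read 'a'  n8⇒n0 (fail-walked)
[56] read 'c'  n0⇒n0
[57] read 'b'  n0⇒n1
[58] read 'b'  n1⇒n4
[59] read 'b'  n4⇒n5
[60] read 'b'  n5⇒n5 (fail-walked)
[61] read 'b'  n5⇒n5 (fail-walked)
[62] read 'a'  n5⇒n6
[63] read 'c'  n6⇒n7
[64] read 'b'  n7⇒n8  ** P1@[59:64]
[65] read 'a'  n8⇒n0 (fail-walked)
[66] read 'b'  n0⇒n1

All matches (sorted): [[3,0],[6,0],[13,1],[20,0],[26,0],[31,0],[39,0],[47,1],[54,1],[64,1]]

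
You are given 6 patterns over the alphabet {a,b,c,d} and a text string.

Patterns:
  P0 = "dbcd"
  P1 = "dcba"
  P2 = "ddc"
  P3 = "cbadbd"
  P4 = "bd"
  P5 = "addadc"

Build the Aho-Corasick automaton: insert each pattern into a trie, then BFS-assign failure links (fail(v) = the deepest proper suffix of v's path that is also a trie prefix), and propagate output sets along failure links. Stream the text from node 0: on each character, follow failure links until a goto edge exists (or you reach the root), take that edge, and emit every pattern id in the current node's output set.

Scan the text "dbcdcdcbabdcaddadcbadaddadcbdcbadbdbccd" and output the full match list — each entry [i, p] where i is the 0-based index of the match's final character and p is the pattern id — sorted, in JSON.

Build:
Trie (insert patterns):
  0='ε' goto a→18 b→16 c→10 d→1
  1='d' goto b→2 c→5 d→8
  2='db' goto c→3
  3='dbc' goto d→4
  4='dbcd' goto ·  ←P0
  5='dc' goto b→6
  6='dcb' goto a→7
  7='dcba' goto ·  ←P1
  8='dd' goto c→9
  9='ddc' goto ·  ←P2
  10='c' goto b→11
  11='cb' goto a→12
  12='cba' goto d→13
  13='cbad' goto b→14
  14='cbadb' goto d→15
  15='cbadbd' goto ·  ←P3
  16='b' goto d→17
  17='bd' goto ·  ←P4
  18='a' goto d→19
  19='ad' goto d→20
  20='add' goto a→21
  21='adda' goto d→22
  22='addad' goto c→23
  23='addadc' goto ·  ←P5

Failure links (BFS by depth):
  fail(1) 'd': from fail(0)=0 chase 'd': 0 ⇒ 0;  out=∅∪out(0)=∅
  fail(10) 'c': from fail(0)=0 chase 'c': 0 ⇒ 0;  out=∅∪out(0)=∅
  fail(16) 'b': from fail(0)=0 chase 'b': 0 ⇒ 0;  out=∅∪out(0)=∅
  fail(18) 'a': from fail(0)=0 chase 'a': 0 ⇒ 0;  out=∅∪out(0)=∅
  fail(2) 'db': from fail(1)=0 chase 'b': 0 ⇒ 16;  out=∅∪out(16)=∅
  fail(5) 'dc': from fail(1)=0 chase 'c': 0 ⇒ 10;  out=∅∪out(10)=∅
  fail(8) 'dd': from fail(1)=0 chase 'd': 0 ⇒ 1;  out=∅∪out(1)=∅
  fail(11) 'cb': from fail(10)=0 chase 'b': 0 ⇒ 16;  out=∅∪out(16)=∅
  fail(17) 'bd': from fail(16)=0 chase 'd': 0 ⇒ 1;  out={4}∪out(1)={4}
  fail(19) 'ad': from fail(18)=0 chase 'd': 0 ⇒ 1;  out=∅∪out(1)=∅
  fail(3) 'dbc': from fail(2)=16 chase 'c': 16→0 ⇒ 10;  out=∅∪out(10)=∅
  fail(6) 'dcb': from fail(5)=10 chase 'b': 10 ⇒ 11;  out=∅∪out(11)=∅
  fail(9) 'ddc': from fail(8)=1 chase 'c': 1 ⇒ 5;  out={2}∪out(5)={2}
  fail(12) 'cba': from fail(11)=16 chase 'a': 16→0 ⇒ 18;  out=∅∪out(18)=∅
  fail(20) 'add': from fail(19)=1 chase 'd': 1 ⇒ 8;  out=∅∪out(8)=∅
  fail(4) 'dbcd': from fail(3)=10 chase 'd': 10→0 ⇒ 1;  out={0}∪out(1)={0}
  fail(7) 'dcba': from fail(6)=11 chase 'a': 11 ⇒ 12;  out={1}∪out(12)={1}
  fail(13) 'cbad': from fail(12)=18 chase 'd': 18 ⇒ 19;  out=∅∪out(19)=∅
  fail(21) 'adda': from fail(20)=8 chase 'a': 8→1→0 ⇒ 18;  out=∅∪out(18)=∅
  fail(14) 'cbadb': from fail(13)=19 chase 'b': 19→1 ⇒ 2;  out=∅∪out(2)=∅
  fail(22) 'addad': from fail(21)=18 chase 'd': 18 ⇒ 19;  out=∅∪out(19)=∅
  fail(15) 'cbadbd': from fail(14)=2 chase 'd': 2→16 ⇒ 17;  out={3}∪out(17)={3,4}
  fail(23) 'addadc': from fail(22)=19 chase 'c': 19→1 ⇒ 5;  out={5}∪out(5)={5}

Text stream:
pos 0 'd': at 1
pos 1 'b': at 2
pos 2 'c': at 3
pos 3 'd': at 4  ** P0@[0:3]
pos 4 'c': at 5 (fail-walked)
pos 5 'd': at 1 (fail-walked)
pos 6 'c': at 5
pos 7 'b': at 6
pos 8 'a': at 7  ** P1@[5:8]
pos 9 'b': at 16 (fail-walked)
pos 10 'd': at 17  ** P4@[9:10]
pos 11 'c': at 5 (fail-walked)
pos 12 'a': at 18 (fail-walked)
pos 13 'd': at 19
pos 14 'd': at 20
pos 15 'a': at 21
pos 16 'd': at 22
pos 17 'c': at 23  ** P5@[12:17]
pos 18 'b': at 6 (fail-walked)
pos 19 'a': at 7  ** P1@[16:19]
pos 20 'd': at 13 (fail-walked)
pos 21 'a': at 18 (fail-walked)
pos 22 'd': at 19
pos 23 'd': at 20
pos 24 'a': at 21
pos 25 'd': at 22
pos 26 'c': at 23  ** P5@[21:26]
pos 27 'b': at 6 (fail-walked)
pos 28 'd': at 17 (fail-walked)  ** P4@[27:28]
pos 29 'c': at 5 (fail-walked)
pos 30 'b': at 6
pos 31 'a': at 7  ** P1@[28:31]
pos 32 'd': at 13 (fail-walked)
pos 33 'b': at 14
pos 34 'd': at 15  ** P3@[29:34],P4@[33:34]
pos 35 'b': at 2 (fail-walked)
pos 36 'c': at 3
pos 37 'c': at 10 (fail-walked)
pos 38 'd': at 1 (fail-walked)

Matches: [[3,0],[8,1],[10,4],[17,5],[19,1],[26,5],[28,4],[31,1],[34,3],[34,4]]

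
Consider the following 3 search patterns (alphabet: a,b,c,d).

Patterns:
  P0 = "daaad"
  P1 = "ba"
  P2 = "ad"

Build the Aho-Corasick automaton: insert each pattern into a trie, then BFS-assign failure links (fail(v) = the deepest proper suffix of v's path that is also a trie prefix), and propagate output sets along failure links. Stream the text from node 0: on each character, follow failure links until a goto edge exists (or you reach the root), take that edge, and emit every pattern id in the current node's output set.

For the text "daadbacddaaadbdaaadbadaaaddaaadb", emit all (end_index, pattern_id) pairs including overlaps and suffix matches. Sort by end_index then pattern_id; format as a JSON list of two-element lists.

Construct AC machine:
Trie (insert patterns):
  0='ε' goto a→8 b→6 d→1
  1='d' goto a→2
  2='da' goto a→3
  3='daa' goto a→4
  4='daaa' goto d→5
  5='daaad' goto ·  [P0 ends]
  6='b' goto a→7
  7='ba' goto ·  [P1 ends]
  8='a' goto d→9
  9='ad' goto ·  [P2 ends]

BFS fail/out derivation:
  fail(1) 'd': from fail(0)=0 chase 'd': 0 ⇒ 0;  out=∅∪out(0)=∅
  fail(6) 'b': from fail(0)=0 chase 'b': 0 ⇒ 0;  out=∅∪out(0)=∅
  fail(8) 'a': from fail(0)=0 chase 'a': 0 ⇒ 0;  out=∅∪out(0)=∅
  fail(2) 'da': from fail(1)=0 chase 'a': 0 ⇒ 8;  out=∅∪out(8)=∅
  fail(7) 'ba': from fail(6)=0 chase 'a': 0 ⇒ 8;  out={1}∪out(8)={1}
  fail(9) 'ad': from fail(8)=0 chase 'd': 0 ⇒ 1;  out={2}∪out(1)={2}
  fail(3) 'daa': from fail(2)=8 chase 'a': 8→0 ⇒ 8;  out=∅∪out(8)=∅
  fail(4) 'daaa': from fail(3)=8 chase 'a': 8→0 ⇒ 8;  out=∅∪out(8)=∅
  fail(5) 'daaad': from fail(4)=8 chase 'd': 8 ⇒ 9;  out={0}∪out(9)={0,2}

Scan:
[0] read 'd'  n0⇒n1
[1] read 'a'  n1⇒n2
[2] read 'a'  n2⇒n3
[3] read 'd'  n3⇒n9 (via fail)  → match P2@[2:3]
[4] read 'b'  n9⇒n6 (via fail)
[5] read 'a'  n6⇒n7  → match P1@[4:5]
[6] read 'c'  n7⇒n0 (via fail)
[7] read 'd'  n0⇒n1
[8] read 'd'  n1⇒n1 (via fail)
[9] read 'a'  n1⇒n2
[10] read 'a'  n2⇒n3
[11] read 'a'  n3⇒n4
[12] read 'd'  n4⇒n5  → match P0@[8:12],P2@[11:12]
[13] read 'b'  n5⇒n6 (via fail)
[14] read 'd'  n6⇒n1 (via fail)
[15] read 'a'  n1⇒n2
[16] read 'a'  n2⇒n3
[17] read 'a'  n3⇒n4
[18] read 'd'  n4⇒n5  → match P0@[14:18],P2@[17:18]
[19] read 'b'  n5⇒n6 (via fail)
[20] read 'a'  n6⇒n7  → match P1@[19:20]
[21] read 'd'  n7⇒n9 (via fail)  → match P2@[20:21]
[22] read 'a'  n9⇒n2 (via fail)
[23] read 'a'  n2⇒n3
[24] read 'a'  n3⇒n4
[25] read 'd'  n4⇒n5  → match P0@[21:25],P2@[24:25]
[26] read 'd'  n5⇒n1 (via fail)
[27] read 'a'  n1⇒n2
[28] read 'a'  n2⇒n3
[29] read 'a'  n3⇒n4
[30] read 'd'  n4⇒n5  → match P0@[26:30],P2@[29:30]
[31] read 'b'  n5⇒n6 (via fail)

Result: [[3,2],[5,1],[12,0],[12,2],[18,0],[18,2],[20,1],[21,2],[25,0],[25,2],[30,0],[30,2]]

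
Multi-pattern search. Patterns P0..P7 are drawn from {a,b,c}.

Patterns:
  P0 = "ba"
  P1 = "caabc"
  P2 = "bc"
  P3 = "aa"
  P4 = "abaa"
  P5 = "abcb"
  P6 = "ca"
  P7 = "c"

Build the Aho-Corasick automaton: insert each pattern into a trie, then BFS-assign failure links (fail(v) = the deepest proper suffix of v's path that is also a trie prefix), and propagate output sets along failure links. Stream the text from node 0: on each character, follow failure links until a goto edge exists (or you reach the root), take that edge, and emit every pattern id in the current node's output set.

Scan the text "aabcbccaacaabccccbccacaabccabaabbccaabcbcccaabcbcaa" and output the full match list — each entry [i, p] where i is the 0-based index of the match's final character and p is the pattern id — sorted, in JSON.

Construct AC machine:
Trie nodes:
  0='ε' goto a→9 b→1 c→3
  1='b' goto a→2 c→8
  2='ba' goto ·  ←P0
  3='c' goto a→4  ←P7
  4='ca' goto a→5  ←P6
  5='caa' goto b→6
  6='caab' goto c→7
  7='caabc' goto ·  ←P1
  8='bc' goto ·  ←P2
  9='a' goto a→10 b→11
  10='aa' goto ·  ←P3
  11='ab' goto a→12 c→14
  12='aba' goto a→13
  13='abaa' goto ·  ←P4
  14='abc' goto b→15
  15='abcb' goto ·  ←P5

BFS fail/out derivation:
  n1('b'): parent n0 fail=0; on 'b' 0 → fail=0;  out ∅∪∅=∅
  n3('c'): parent n0 fail=0; on 'c' 0 → fail=0;  out {7}∪∅={7}
  n9('a'): parent n0 fail=0; on 'a' 0 → fail=0;  out ∅∪∅=∅
  n2('ba'): parent n1 fail=0; on 'a' 0 → fail=9;  out {0}∪∅={0}
  n4('ca'): parent n3 fail=0; on 'a' 0 → fail=9;  out {6}∪∅={6}
  n8('bc'): parent n1 fail=0; on 'c' 0 → fail=3;  out {2}∪{7}={2,7}
  n10('aa'): parent n9 fail=0; on 'a' 0 → fail=9;  out {3}∪∅={3}
  n11('ab'): parent n9 fail=0; on 'b' 0 → fail=1;  out ∅∪∅=∅
  n5('caa'): parent n4 fail=9; on 'a' 9 → fail=10;  out ∅∪{3}={3}
  n12('aba'): parent n11 fail=1; on 'a' 1 → fail=2;  out ∅∪{0}={0}
  n14('abc'): parent n11 fail=1; on 'c' 1 → fail=8;  out ∅∪{2,7}={2,7}
  n6('caab'): parent n5 fail=10; on 'b' 10→9 → fail=11;  out ∅∪∅=∅
  n13('abaa'): parent n12 fail=2; on 'a' 2→9 → fail=10;  out {4}∪{3}={3,4}
  n15('abcb'): parent n14 fail=8; on 'b' 8→3→0 → fail=1;  out {5}∪∅={5}
  n7('caabc'): parent n6 fail=11; on 'c' 11 → fail=14;  out {1}∪{2,7}={1,2,7}

Run:
i=0 'a': node 0→9
i=1 'a': node 9→10  emit P3@[0:1]
i=2 'b': node 10→11 (via fail)
i=3 'c': node 11→14  emit P2@[2:3],P7@[3:3]
i=4 'b': node 14→15  emit P5@[1:4]
i=5 'c': node 15→8 (via fail)  emit P2@[4:5],P7@[5:5]
i=6 'c': node 8→3 (via fail)  emit P7@[6:6]
i=7 'a': node 3→4  emit P6@[6:7]
i=8 'a': node 4→5  emit P3@[7:8]
i=9 'c': node 5→3 (via fail)  emit P7@[9:9]
i=10 'a': node 3→4  emit P6@[9:10]
i=11 'a': node 4→5  emit P3@[10:11]
i=12 'b': node 5→6
i=13 'c': node 6→7  emit P1@[9:13],P2@[12:13],P7@[13:13]
i=14 'c': node 7→3 (via fail)  emit P7@[14:14]
i=15 'c': node 3→3 (via fail)  emit P7@[15:15]
i=16 'c': node 3→3 (via fail)  emit P7@[16:16]
i=17 'b': node 3→1 (via fail)
i=18 'c': node 1→8  emit P2@[17:18],P7@[18:18]
i=19 'c': node 8→3 (via fail)  emit P7@[19:19]
i=20 'a': node 3→4  emit P6@[19:20]
i=21 'c': node 4→3 (via fail)  emit P7@[21:21]
i=22 'a': node 3→4  emit P6@[21:22]
i=23 'a': node 4→5  emit P3@[22:23]
i=24 'b': node 5→6
i=25 'c': node 6→7  emit P1@[21:25],P2@[24:25],P7@[25:25]
i=26 'c': node 7→3 (via fail)  emit P7@[26:26]
i=27 'a': node 3→4  emit P6@[26:27]
i=28 'b': node 4→11 (via fail)
i=29 'a': node 11→12  emit P0@[28:29]
i=30 'a': node 12→13  emit P3@[29:30],P4@[27:30]
i=31 'b': node 13→11 (via fail)
i=32 'b': node 11→1 (via fail)
i=33 'c': node 1→8  emit P2@[32:33],P7@[33:33]
i=34 'c': node 8→3 (via fail)  emit P7@[34:34]
i=35 'a': node 3→4  emit P6@[34:35]
i=36 'a': node 4→5  emit P3@[35:36]
i=37 'b': node 5→6
i=38 'c': node 6→7  emit P1@[34:38],P2@[37:38],P7@[38:38]
i=39 'b': node 7→15 (via fail)  emit P5@[36:39]
i=40 'c': node 15→8 (via fail)  emit P2@[39:40],P7@[40:40]
i=41 'c': node 8→3 (via fail)  emit P7@[41:41]
i=42 'c': node 3→3 (via fail)  emit P7@[42:42]
i=43 'a': node 3→4  emit P6@[42:43]
i=44 'a': node 4→5  emit P3@[43:44]
i=45 'b': node 5→6
i=46 'c': node 6→7  emit P1@[42:46],P2@[45:46],P7@[46:46]
i=47 'b': node 7→15 (via fail)  emit P5@[44:47]
i=48 'c': node 15→8 (via fail)  emit P2@[47:48],P7@[48:48]
i=49 'a': node 8→4 (via fail)  emit P6@[48:49]
i=50 'a': node 4→5  emit P3@[49:50]

Result: [[1,3],[3,2],[3,7],[4,5],[5,2],[5,7],[6,7],[7,6],[8,3],[9,7],[10,6],[11,3],[13,1],[13,2],[13,7],[14,7],[15,7],[16,7],[18,2],[18,7],[19,7],[20,6],[21,7],[22,6],[23,3],[25,1],[25,2],[25,7],[26,7],[27,6],[29,0],[30,3],[30,4],[33,2],[33,7],[34,7],[35,6],[36,3],[38,1],[38,2],[38,7],[39,5],[40,2],[40,7],[41,7],[42,7],[43,6],[44,3],[46,1],[46,2],[46,7],[47,5],[48,2],[48,7],[49,6],[50,3]]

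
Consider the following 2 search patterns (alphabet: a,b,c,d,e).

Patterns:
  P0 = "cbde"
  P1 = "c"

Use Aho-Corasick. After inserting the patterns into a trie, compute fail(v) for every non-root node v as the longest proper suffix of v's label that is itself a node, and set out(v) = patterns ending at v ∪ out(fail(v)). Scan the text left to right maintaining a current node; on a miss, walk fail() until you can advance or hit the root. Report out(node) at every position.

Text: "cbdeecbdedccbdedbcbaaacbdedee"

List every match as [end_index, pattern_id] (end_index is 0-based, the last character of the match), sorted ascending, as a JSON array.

Build automaton:
Trie nodes:
  0='ε' goto c→1
  1='c' goto b→2  ←P1
  2='cb' goto d→3
  3='cbd' goto e→4
  4='cbde' goto ·  ←P0

BFS fail/out derivation:
  n1('c'): parent n0 fail=0; on 'c' 0 → fail=0;  out {1}∪∅={1}
  n2('cb'): parent n1 fail=0; on 'b' 0 → fail=0;  out ∅∪∅=∅
  n3('cbd'): parent n2 fail=0; on 'd' 0 → fail=0;  out ∅∪∅=∅
  n4('cbde'): parent n3 fail=0; on 'e' 0 → fail=0;  out {0}∪∅={0}

Run:
[0] read 'c'  n0⇒n1  emit P1@[0:0]
[1] read 'b'  n1⇒n2
[2] read 'd'  n2⇒n3
[3] read 'e'  n3⇒n4  emit P0@[0:3]
[4] read 'e'  n4⇒n0 (fail-walked)
[5] read 'c'  n0⇒n1  emit P1@[5:5]
[6] read 'b'  n1⇒n2
[7] read 'd'  n2⇒n3
[8] read 'e'  n3⇒n4  emit P0@[5:8]
[9] read 'd'  n4⇒n0 (fail-walked)
[10] read 'c'  n0⇒n1  emit P1@[10:10]
[11] read 'c'  n1⇒n1 (fail-walked)  emit P1@[11:11]
[12] read 'b'  n1⇒n2
[13] read 'd'  n2⇒n3
[14] read 'e'  n3⇒n4  emit P0@[11:14]
[15] read 'd'  n4⇒n0 (fail-walked)
[16] read 'b'  n0⇒n0
[17] read 'c'  n0⇒n1  emit P1@[17:17]
[18] read 'b'  n1⇒n2
[19] read 'a'  n2⇒n0 (fail-walked)
[20] read 'a'  n0⇒n0
[21] read 'a'  n0⇒n0
[22] read 'c'  n0⇒n1  emit P1@[22:22]
[23] read 'b'  n1⇒n2
[24] read 'd'  n2⇒n3
[25] read 'e'  n3⇒n4  emit P0@[22:25]
[26] read 'd'  n4⇒n0 (fail-walked)
[27] read 'e'  n0⇒n0
[28] read 'e'  n0⇒n0

Result: [[0,1],[3,0],[5,1],[8,0],[10,1],[11,1],[14,0],[17,1],[22,1],[25,0]]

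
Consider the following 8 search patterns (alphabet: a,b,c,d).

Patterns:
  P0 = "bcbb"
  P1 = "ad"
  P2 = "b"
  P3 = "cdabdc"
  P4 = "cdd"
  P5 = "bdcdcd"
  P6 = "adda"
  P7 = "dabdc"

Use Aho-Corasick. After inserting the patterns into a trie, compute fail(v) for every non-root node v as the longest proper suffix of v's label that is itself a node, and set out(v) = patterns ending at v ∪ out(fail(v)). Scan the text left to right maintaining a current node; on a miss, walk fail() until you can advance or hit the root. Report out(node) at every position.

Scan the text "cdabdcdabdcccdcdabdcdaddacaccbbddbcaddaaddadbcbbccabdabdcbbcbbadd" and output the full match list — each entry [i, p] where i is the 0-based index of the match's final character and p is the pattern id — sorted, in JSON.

Construct AC machine:
Trie (insert patterns):
  n0 'ε': a→5 b→1 c→7 d→21
  n1 'b': c→2 d→14  ←P2
  n2 'bc': b→3
  n3 'bcb': b→4
  n4 'bcbb': ·  ←P0
  n5 'a': d→6
  n6 'ad': d→19  ←P1
  n7 'c': d→8
  n8 'cd': a→9 d→13
  n9 'cda': b→10
  n10 'cdab': d→11
  n11 'cdabd': c→12
  n12 'cdabdc': ·  ←P3
  n13 'cdd': ·  ←P4
  n14 'bd': c→15
  n15 'bdc': d→16
  n16 'bdcd': c→17
  n17 'bdcdc': d→18
  n18 'bdcdcd': ·  ←P5
  n19 'add': a→20
  n20 'adda': ·  ←P6
  n21 'd': a→22
  n22 'da': b→23
  n23 'dab': d→24
  n24 'dabd': c→25
  n25 'dabdc': ·  ←P7

BFS fail/out derivation:
  fail(1) 'b': from fail(0)=0 chase 'b': 0 ⇒ 0;  out={2}∪out(0)={2}
  fail(5) 'a': from fail(0)=0 chase 'a': 0 ⇒ 0;  out=∅∪out(0)=∅
  fail(7) 'c': from fail(0)=0 chase 'c': 0 ⇒ 0;  out=∅∪out(0)=∅
  fail(21) 'd': from fail(0)=0 chase 'd': 0 ⇒ 0;  out=∅∪out(0)=∅
  fail(2) 'bc': from fail(1)=0 chase 'c': 0 ⇒ 7;  out=∅∪out(7)=∅
  fail(6) 'ad': from fail(5)=0 chase 'd': 0 ⇒ 21;  out={1}∪out(21)={1}
  fail(8) 'cd': from fail(7)=0 chase 'd': 0 ⇒ 21;  out=∅∪out(21)=∅
  fail(14) 'bd': from fail(1)=0 chase 'd': 0 ⇒ 21;  out=∅∪out(21)=∅
  fail(22) 'da': from fail(21)=0 chase 'a': 0 ⇒ 5;  out=∅∪out(5)=∅
  fail(3) 'bcb': from fail(2)=7 chase 'b': 7→0 ⇒ 1;  out=∅∪out(1)={2}
  fail(9) 'cda': from fail(8)=21 chase 'a': 21 ⇒ 22;  out=∅∪out(22)=∅
  fail(13) 'cdd': from fail(8)=21 chase 'd': 21→0 ⇒ 21;  out={4}∪out(21)={4}
  fail(15) 'bdc': from fail(14)=21 chase 'c': 21→0 ⇒ 7;  out=∅∪out(7)=∅
  fail(19) 'add': from fail(6)=21 chase 'd': 21→0 ⇒ 21;  out=∅∪out(21)=∅
  fail(23) 'dab': from fail(22)=5 chase 'b': 5→0 ⇒ 1;  out=∅∪out(1)={2}
  fail(4) 'bcbb': from fail(3)=1 chase 'b': 1→0 ⇒ 1;  out={0}∪out(1)={0,2}
  fail(10) 'cdab': from fail(9)=22 chase 'b': 22 ⇒ 23;  out=∅∪out(23)={2}
  fail(16) 'bdcd': from fail(15)=7 chase 'd': 7 ⇒ 8;  out=∅∪out(8)=∅
  fail(20) 'adda': from fail(19)=21 chase 'a': 21 ⇒ 22;  out={6}∪out(22)={6}
  fail(24) 'dabd': from fail(23)=1 chase 'd': 1 ⇒ 14;  out=∅∪out(14)=∅
  fail(11) 'cdabd': from fail(10)=23 chase 'd': 23 ⇒ 24;  out=∅∪out(24)=∅
  fail(17) 'bdcdc': from fail(16)=8 chase 'c': 8→21→0 ⇒ 7;  out=∅∪out(7)=∅
  fail(25) 'dabdc': from fail(24)=14 chase 'c': 14 ⇒ 15;  out={7}∪out(15)={7}
  fail(12) 'cdabdc': from fail(11)=24 chase 'c': 24 ⇒ 25;  out={3}∪out(25)={3,7}
  fail(18) 'bdcdcd': from fail(17)=7 chase 'd': 7 ⇒ 8;  out={5}∪out(8)={5}

Run:
pos 0 'c': at 7
pos 1 'd': at 8
pos 2 'a': at 9
pos 3 'b': at 10  ** P2@[3:3]
pos 4 'd': at 11
pos 5 'c': at 12  ** P3@[0:5],P7@[1:5]
pos 6 'd': at 16 (fail-walked)
pos 7 'a': at 9 (fail-walked)
pos 8 'b': at 10  ** P2@[8:8]
pos 9 'd': at 11
pos 10 'c': at 12  ** P3@[5:10],P7@[6:10]
pos 11 'c': at 7 (fail-walked)
pos 12 'c': at 7 (fail-walked)
pos 13 'd': at 8
pos 14 'c': at 7 (fail-walked)
pos 15 'd': at 8
pos 16 'a': at 9
pos 17 'b': at 10  ** P2@[17:17]
pos 18 'd': at 11
pos 19 'c': at 12  ** P3@[14:19],P7@[15:19]
pos 20 'd': at 16 (fail-walked)
pos 21 'a': at 9 (fail-walked)
pos 22 'd': at 6 (fail-walked)  ** P1@[21:22]
pos 23 'd': at 19
pos 24 'a': at 20  ** P6@[21:24]
pos 25 'c': at 7 (fail-walked)
pos 26 'a': at 5 (fail-walked)
pos 27 'c': at 7 (fail-walked)
pos 28 'c': at 7 (fail-walked)
pos 29 'b': at 1 (fail-walked)  ** P2@[29:29]
pos 30 'b': at 1 (fail-walked)  ** P2@[30:30]
pos 31 'd': at 14
pos 32 'd': at 21 (fail-walked)
pos 33 'b': at 1 (fail-walked)  ** P2@[33:33]
pos 34 'c': at 2
pos 35 'a': at 5 (fail-walked)
pos 36 'd': at 6  ** P1@[35:36]
pos 37 'd': at 19
pos 38 'a': at 20  ** P6@[35:38]
pos 39 'a': at 5 (fail-walked)
pos 40 'd': at 6  ** P1@[39:40]
pos 41 'd': at 19
pos 42 'a': at 20  ** P6@[39:42]
pos 43 'd': at 6 (fail-walked)  ** P1@[42:43]
pos 44 'b': at 1 (fail-walked)  ** P2@[44:44]
pos 45 'c': at 2
pos 46 'b': at 3  ** P2@[46:46]
pos 47 'b': at 4  ** P0@[44:47],P2@[47:47]
pos 48 'c': at 2 (fail-walked)
pos 49 'c': at 7 (fail-walked)
pos 50 'a': at 5 (fail-walked)
pos 51 'b': at 1 (fail-walked)  ** P2@[51:51]
pos 52 'd': at 14
pos 53 'a': at 22 (fail-walked)
pos 54 'b': at 23  ** P2@[54:54]
pos 55 'd': at 24
pos 56 'c': at 25  ** P7@[52:56]
pos 57 'b': at 1 (fail-walked)  ** P2@[57:57]
pos 58 'b': at 1 (fail-walked)  ** P2@[58:58]
pos 59 'c': at 2
pos 60 'b': at 3  ** P2@[60:60]
pos 61 'b': at 4  ** P0@[58:61],P2@[61:61]
pos 62 'a': at 5 (fail-walked)
pos 63 'd': at 6  ** P1@[62:63]
pos 64 'd': at 19

Matches: [[3,2],[5,3],[5,7],[8,2],[10,3],[10,7],[17,2],[19,3],[19,7],[22,1],[24,6],[29,2],[30,2],[33,2],[36,1],[38,6],[40,1],[42,6],[43,1],[44,2],[46,2],[47,0],[47,2],[51,2],[54,2],[56,7],[57,2],[58,2],[60,2],[61,0],[61,2],[63,1]]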